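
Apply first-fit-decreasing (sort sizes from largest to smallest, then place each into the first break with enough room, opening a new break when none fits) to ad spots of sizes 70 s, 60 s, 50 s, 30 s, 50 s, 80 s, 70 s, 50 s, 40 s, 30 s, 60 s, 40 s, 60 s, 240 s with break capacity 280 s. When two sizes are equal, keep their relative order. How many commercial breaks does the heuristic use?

4

Sorted descending: 240, 80, 70, 70, 60, 60, 60, 50, 50, 50, 40, 40, 30, 30.
  240 → break 1 (new)  [load 240/280]
  80 → break 2 (new)  [load 80/280]
  70 → break 2  [load 150/280]
  70 → break 2  [load 220/280]
  60 → break 2  [load 280/280]
  60 → break 3 (new)  [load 60/280]
  60 → break 3  [load 120/280]
  50 → break 3  [load 170/280]
  50 → break 3  [load 220/280]
  50 → break 3  [load 270/280]
  40 → break 1  [load 280/280]
  40 → break 4 (new)  [load 40/280]
  30 → break 4  [load 70/280]
  30 → break 4  [load 100/280]
4 commercial breaks opened.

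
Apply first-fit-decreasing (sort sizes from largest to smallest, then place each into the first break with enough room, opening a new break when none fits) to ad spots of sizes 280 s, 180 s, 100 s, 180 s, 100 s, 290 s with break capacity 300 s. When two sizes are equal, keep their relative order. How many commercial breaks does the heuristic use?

4

Sorted descending: 290, 280, 180, 180, 100, 100.
  290 → break 1 (new)  [load 290/300]
  280 → break 2 (new)  [load 280/300]
  180 → break 3 (new)  [load 180/300]
  180 → break 4 (new)  [load 180/300]
  100 → break 3  [load 280/300]
  100 → break 4  [load 280/300]
4 commercial breaks opened.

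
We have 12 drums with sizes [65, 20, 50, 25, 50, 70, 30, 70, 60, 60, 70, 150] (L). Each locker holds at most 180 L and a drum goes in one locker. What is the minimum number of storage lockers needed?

Total = 150 + 70 + 70 + 70 + 65 + 60 + 60 + 50 + 50 + 30 + 25 + 20 = 720 L.
Lower bound: ⌈720/180⌉ = 4 storage lockers.
A packing using 4 storage lockers:
  locker 1: 150 + 30 = 180
  locker 2: 70 + 65 + 25 + 20 = 180
  locker 3: 70 + 60 + 50 = 180
  locker 4: 70 + 60 + 50 = 180
This matches the lower bound, so 4 is optimal.

4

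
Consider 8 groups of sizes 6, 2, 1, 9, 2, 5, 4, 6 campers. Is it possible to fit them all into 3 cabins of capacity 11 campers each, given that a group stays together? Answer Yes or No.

No

Total = 35 campers; ⌈35/11⌉ = 4.
At least 4 cabins are required, but only 3 are allowed.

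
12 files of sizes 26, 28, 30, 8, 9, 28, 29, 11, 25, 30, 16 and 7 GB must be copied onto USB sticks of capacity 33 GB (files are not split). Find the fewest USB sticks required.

Total = 30 + 30 + 29 + 28 + 28 + 26 + 25 + 16 + 11 + 9 + 8 + 7 = 247 GB.
Lower bound: ⌈247/33⌉ = 8 USB sticks.
A packing using 9 USB sticks:
  USB stick 1: 30 = 30
  USB stick 2: 30 = 30
  USB stick 3: 29 = 29
  USB stick 4: 28 = 28
  USB stick 5: 28 = 28
  USB stick 6: 26 + 7 = 33
  USB stick 7: 25 + 8 = 33
  USB stick 8: 16 + 11 = 27
  USB stick 9: 9 = 9
No arrangement into 8 USB sticks stays within capacity, so 9 is optimal.

9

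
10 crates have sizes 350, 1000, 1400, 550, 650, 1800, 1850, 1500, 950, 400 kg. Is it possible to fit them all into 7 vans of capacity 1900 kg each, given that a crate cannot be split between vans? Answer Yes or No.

A valid assignment using 6 vans:
  van 1: 1850 = 1850
  van 2: 1800 = 1800
  van 3: 1500 + 400 = 1900
  van 4: 1400 + 350 = 1750
  van 5: 1000 + 650 = 1650
  van 6: 950 + 550 = 1500
That uses only 6 ≤ 7, so 7 vans are enough.

Yes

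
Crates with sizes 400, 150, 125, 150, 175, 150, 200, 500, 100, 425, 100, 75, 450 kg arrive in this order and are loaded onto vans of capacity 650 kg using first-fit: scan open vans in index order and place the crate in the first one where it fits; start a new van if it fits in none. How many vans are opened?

  400 → van 1 (new)  [load 400/650]
  150 → van 1  [load 550/650]
  125 → van 2 (new)  [load 125/650]
  150 → van 2  [load 275/650]
  175 → van 2  [load 450/650]
  150 → van 2  [load 600/650]
  200 → van 3 (new)  [load 200/650]
  500 → van 4 (new)  [load 500/650]
  100 → van 1  [load 650/650]
  425 → van 3  [load 625/650]
  100 → van 4  [load 600/650]
  75 → van 5 (new)  [load 75/650]
  450 → van 5  [load 525/650]
5 vans opened.

5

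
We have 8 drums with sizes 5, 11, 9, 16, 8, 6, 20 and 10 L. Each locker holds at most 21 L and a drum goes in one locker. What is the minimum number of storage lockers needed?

5

Total = 20 + 16 + 11 + 10 + 9 + 8 + 6 + 5 = 85 L.
Lower bound: ⌈85/21⌉ = 5 storage lockers.
A packing using 5 storage lockers:
  locker 1: 20 = 20
  locker 2: 16 + 5 = 21
  locker 3: 11 + 10 = 21
  locker 4: 9 + 8 = 17
  locker 5: 6 = 6
This matches the lower bound, so 5 is optimal.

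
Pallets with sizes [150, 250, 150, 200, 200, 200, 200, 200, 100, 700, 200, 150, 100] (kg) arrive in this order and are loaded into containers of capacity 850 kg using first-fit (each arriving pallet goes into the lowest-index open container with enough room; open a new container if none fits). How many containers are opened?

  150 → container 1 (new)  [load 150/850]
  250 → container 1  [load 400/850]
  150 → container 1  [load 550/850]
  200 → container 1  [load 750/850]
  200 → container 2 (new)  [load 200/850]
  200 → container 2  [load 400/850]
  200 → container 2  [load 600/850]
  200 → container 2  [load 800/850]
  100 → container 1  [load 850/850]
  700 → container 3 (new)  [load 700/850]
  200 → container 4 (new)  [load 200/850]
  150 → container 3  [load 850/850]
  100 → container 4  [load 300/850]
4 containers opened.

4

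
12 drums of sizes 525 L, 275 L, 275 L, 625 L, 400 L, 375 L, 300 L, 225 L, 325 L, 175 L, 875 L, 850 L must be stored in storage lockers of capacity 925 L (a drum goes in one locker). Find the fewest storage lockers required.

Total = 875 + 850 + 625 + 525 + 400 + 375 + 325 + 300 + 275 + 275 + 225 + 175 = 5225 L.
Lower bound: ⌈5225/925⌉ = 6 storage lockers.
A packing using 6 storage lockers:
  locker 1: 875 = 875
  locker 2: 850 = 850
  locker 3: 625 + 300 = 925
  locker 4: 525 + 400 = 925
  locker 5: 375 + 325 + 225 = 925
  locker 6: 275 + 275 + 175 = 725
This matches the lower bound, so 6 is optimal.

6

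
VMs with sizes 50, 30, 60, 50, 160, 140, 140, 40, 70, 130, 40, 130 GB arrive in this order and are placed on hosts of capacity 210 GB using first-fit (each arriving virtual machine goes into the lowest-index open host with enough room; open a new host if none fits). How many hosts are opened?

6

  50 → host 1 (new)  [load 50/210]
  30 → host 1  [load 80/210]
  60 → host 1  [load 140/210]
  50 → host 1  [load 190/210]
  160 → host 2 (new)  [load 160/210]
  140 → host 3 (new)  [load 140/210]
  140 → host 4 (new)  [load 140/210]
  40 → host 2  [load 200/210]
  70 → host 3  [load 210/210]
  130 → host 5 (new)  [load 130/210]
  40 → host 4  [load 180/210]
  130 → host 6 (new)  [load 130/210]
6 hosts opened.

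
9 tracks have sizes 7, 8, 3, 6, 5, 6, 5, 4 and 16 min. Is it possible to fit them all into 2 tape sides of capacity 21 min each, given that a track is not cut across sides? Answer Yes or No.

Total = 60 min; ⌈60/21⌉ = 3.
At least 3 tape sides are required, but only 2 are allowed.

No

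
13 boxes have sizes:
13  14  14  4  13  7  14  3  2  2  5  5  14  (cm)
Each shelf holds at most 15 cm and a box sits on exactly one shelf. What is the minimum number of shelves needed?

8

Total = 14 + 14 + 14 + 14 + 13 + 13 + 7 + 5 + 5 + 4 + 3 + 2 + 2 = 110 cm.
Lower bound: ⌈110/15⌉ = 8 shelves.
A packing using 8 shelves:
  shelf 1: 14 = 14
  shelf 2: 14 = 14
  shelf 3: 14 = 14
  shelf 4: 14 = 14
  shelf 5: 13 + 2 = 15
  shelf 6: 13 + 2 = 15
  shelf 7: 7 + 5 + 3 = 15
  shelf 8: 5 + 4 = 9
This matches the lower bound, so 8 is optimal.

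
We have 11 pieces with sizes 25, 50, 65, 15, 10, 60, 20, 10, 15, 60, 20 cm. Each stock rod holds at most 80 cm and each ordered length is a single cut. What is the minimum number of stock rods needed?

Total = 65 + 60 + 60 + 50 + 25 + 20 + 20 + 15 + 15 + 10 + 10 = 350 cm.
Lower bound: ⌈350/80⌉ = 5 stock rods.
A packing using 5 stock rods:
  stock rod 1: 65 + 15 = 80
  stock rod 2: 60 + 20 = 80
  stock rod 3: 60 + 20 = 80
  stock rod 4: 50 + 25 = 75
  stock rod 5: 15 + 10 + 10 = 35
This matches the lower bound, so 5 is optimal.

5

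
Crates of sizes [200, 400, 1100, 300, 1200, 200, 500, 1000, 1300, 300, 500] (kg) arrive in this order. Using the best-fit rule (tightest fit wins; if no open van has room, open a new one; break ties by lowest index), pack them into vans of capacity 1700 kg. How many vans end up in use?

  200 → van 1 (new)  [load 200/1700]
  400 → van 1  [load 600/1700]
  1100 → van 1  [load 1700/1700]
  300 → van 2 (new)  [load 300/1700]
  1200 → van 2  [load 1500/1700]
  200 → van 2  [load 1700/1700]
  500 → van 3 (new)  [load 500/1700]
  1000 → van 3  [load 1500/1700]
  1300 → van 4 (new)  [load 1300/1700]
  300 → van 4  [load 1600/1700]
  500 → van 5 (new)  [load 500/1700]
5 vans opened.

5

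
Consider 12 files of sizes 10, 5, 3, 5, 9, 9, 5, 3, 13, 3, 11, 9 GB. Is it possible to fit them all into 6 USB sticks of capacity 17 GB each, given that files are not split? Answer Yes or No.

Yes

A valid assignment using 6 USB sticks:
  USB stick 1: 13 + 3 = 16
  USB stick 2: 11 + 5 = 16
  USB stick 3: 10 + 5 = 15
  USB stick 4: 9 + 5 + 3 = 17
  USB stick 5: 9 + 3 = 12
  USB stick 6: 9 = 9
Every load is within 17 GB, so 6 USB sticks suffice.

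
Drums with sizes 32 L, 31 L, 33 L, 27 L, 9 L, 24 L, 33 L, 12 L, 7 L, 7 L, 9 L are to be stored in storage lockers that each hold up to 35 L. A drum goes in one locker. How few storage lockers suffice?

7

Total = 33 + 33 + 32 + 31 + 27 + 24 + 12 + 9 + 9 + 7 + 7 = 224 L.
Lower bound: ⌈224/35⌉ = 7 storage lockers.
A packing using 7 storage lockers:
  locker 1: 33 = 33
  locker 2: 33 = 33
  locker 3: 32 = 32
  locker 4: 31 = 31
  locker 5: 27 + 7 = 34
  locker 6: 24 + 9 = 33
  locker 7: 12 + 9 + 7 = 28
This matches the lower bound, so 7 is optimal.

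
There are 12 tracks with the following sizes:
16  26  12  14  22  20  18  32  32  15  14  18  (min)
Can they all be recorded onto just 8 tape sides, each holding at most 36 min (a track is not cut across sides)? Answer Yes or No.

Yes

A valid assignment using 8 tape sides:
  side 1: 32 = 32
  side 2: 32 = 32
  side 3: 26 = 26
  side 4: 22 + 14 = 36
  side 5: 20 + 16 = 36
  side 6: 18 + 18 = 36
  side 7: 15 + 14 = 29
  side 8: 12 = 12
Every load is within 36 min, so 8 tape sides suffice.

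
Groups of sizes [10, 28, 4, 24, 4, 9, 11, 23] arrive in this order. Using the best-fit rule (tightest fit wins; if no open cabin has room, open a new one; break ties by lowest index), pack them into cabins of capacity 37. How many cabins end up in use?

4

  10 → cabin 1 (new)  [load 10/37]
  28 → cabin 2 (new)  [load 28/37]
  4 → cabin 2  [load 32/37]
  24 → cabin 1  [load 34/37]
  4 → cabin 2  [load 36/37]
  9 → cabin 3 (new)  [load 9/37]
  11 → cabin 3  [load 20/37]
  23 → cabin 4 (new)  [load 23/37]
4 cabins opened.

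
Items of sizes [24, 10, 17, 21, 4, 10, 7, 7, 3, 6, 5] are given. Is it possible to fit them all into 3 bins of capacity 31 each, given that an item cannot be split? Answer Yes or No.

Total = 114; ⌈114/31⌉ = 4.
At least 4 bins are required, but only 3 are allowed.

No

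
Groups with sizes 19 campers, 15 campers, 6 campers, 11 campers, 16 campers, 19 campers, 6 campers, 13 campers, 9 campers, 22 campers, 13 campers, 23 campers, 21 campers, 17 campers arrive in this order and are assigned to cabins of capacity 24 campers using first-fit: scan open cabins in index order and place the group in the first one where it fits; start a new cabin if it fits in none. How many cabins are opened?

11

  19 → cabin 1 (new)  [load 19/24]
  15 → cabin 2 (new)  [load 15/24]
  6 → cabin 2  [load 21/24]
  11 → cabin 3 (new)  [load 11/24]
  16 → cabin 4 (new)  [load 16/24]
  19 → cabin 5 (new)  [load 19/24]
  6 → cabin 3  [load 17/24]
  13 → cabin 6 (new)  [load 13/24]
  9 → cabin 6  [load 22/24]
  22 → cabin 7 (new)  [load 22/24]
  13 → cabin 8 (new)  [load 13/24]
  23 → cabin 9 (new)  [load 23/24]
  21 → cabin 10 (new)  [load 21/24]
  17 → cabin 11 (new)  [load 17/24]
11 cabins opened.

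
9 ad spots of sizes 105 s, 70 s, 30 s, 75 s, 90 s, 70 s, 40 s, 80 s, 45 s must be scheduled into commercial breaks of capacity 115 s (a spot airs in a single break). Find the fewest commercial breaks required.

Total = 105 + 90 + 80 + 75 + 70 + 70 + 45 + 40 + 30 = 605 s.
Lower bound: ⌈605/115⌉ = 6 commercial breaks.
A packing using 6 commercial breaks:
  break 1: 105 = 105
  break 2: 90 = 90
  break 3: 80 + 30 = 110
  break 4: 75 + 40 = 115
  break 5: 70 + 45 = 115
  break 6: 70 = 70
This matches the lower bound, so 6 is optimal.

6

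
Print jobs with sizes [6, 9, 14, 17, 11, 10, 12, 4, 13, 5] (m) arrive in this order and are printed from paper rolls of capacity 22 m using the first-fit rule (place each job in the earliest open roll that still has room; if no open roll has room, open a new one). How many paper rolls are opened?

  6 → roll 1 (new)  [load 6/22]
  9 → roll 1  [load 15/22]
  14 → roll 2 (new)  [load 14/22]
  17 → roll 3 (new)  [load 17/22]
  11 → roll 4 (new)  [load 11/22]
  10 → roll 4  [load 21/22]
  12 → roll 5 (new)  [load 12/22]
  4 → roll 1  [load 19/22]
  13 → roll 6 (new)  [load 13/22]
  5 → roll 2  [load 19/22]
6 paper rolls opened.

6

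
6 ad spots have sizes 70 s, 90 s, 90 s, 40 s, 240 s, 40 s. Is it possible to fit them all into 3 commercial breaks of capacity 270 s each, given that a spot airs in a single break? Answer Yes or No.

A valid assignment using 3 commercial breaks:
  break 1: 240 = 240
  break 2: 90 + 90 + 70 = 250
  break 3: 40 + 40 = 80
Every load is within 270 s, so 3 commercial breaks suffice.

Yes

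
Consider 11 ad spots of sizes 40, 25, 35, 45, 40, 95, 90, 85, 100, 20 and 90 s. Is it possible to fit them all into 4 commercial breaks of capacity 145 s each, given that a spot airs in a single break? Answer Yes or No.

Total = 665 s; ⌈665/145⌉ = 5.
At least 5 commercial breaks are required, but only 4 are allowed.

No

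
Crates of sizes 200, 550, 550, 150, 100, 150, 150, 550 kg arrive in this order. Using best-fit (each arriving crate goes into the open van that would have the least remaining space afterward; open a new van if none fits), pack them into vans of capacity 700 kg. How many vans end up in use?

  200 → van 1 (new)  [load 200/700]
  550 → van 2 (new)  [load 550/700]
  550 → van 3 (new)  [load 550/700]
  150 → van 2  [load 700/700]
  100 → van 3  [load 650/700]
  150 → van 1  [load 350/700]
  150 → van 1  [load 500/700]
  550 → van 4 (new)  [load 550/700]
4 vans opened.

4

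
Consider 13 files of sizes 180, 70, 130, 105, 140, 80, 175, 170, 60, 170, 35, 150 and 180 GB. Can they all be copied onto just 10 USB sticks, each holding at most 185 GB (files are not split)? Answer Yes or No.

Yes

A valid assignment using 10 USB sticks:
  USB stick 1: 180 = 180
  USB stick 2: 180 = 180
  USB stick 3: 175 = 175
  USB stick 4: 170 = 170
  USB stick 5: 170 = 170
  USB stick 6: 150 + 35 = 185
  USB stick 7: 140 = 140
  USB stick 8: 130 = 130
  USB stick 9: 105 + 80 = 185
  USB stick 10: 70 + 60 = 130
Every load is within 185 GB, so 10 USB sticks suffice.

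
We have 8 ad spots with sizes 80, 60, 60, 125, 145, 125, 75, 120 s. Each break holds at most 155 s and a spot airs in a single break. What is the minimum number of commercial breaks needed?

Total = 145 + 125 + 125 + 120 + 80 + 75 + 60 + 60 = 790 s.
Lower bound: ⌈790/155⌉ = 6 commercial breaks.
A packing using 6 commercial breaks:
  break 1: 145 = 145
  break 2: 125 = 125
  break 3: 125 = 125
  break 4: 120 = 120
  break 5: 80 + 75 = 155
  break 6: 60 + 60 = 120
This matches the lower bound, so 6 is optimal.

6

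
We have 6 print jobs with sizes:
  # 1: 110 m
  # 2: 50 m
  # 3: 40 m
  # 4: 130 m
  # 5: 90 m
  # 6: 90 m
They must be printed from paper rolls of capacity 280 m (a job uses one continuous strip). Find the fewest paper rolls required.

Total = 130 + 110 + 90 + 90 + 50 + 40 = 510 m.
Lower bound: ⌈510/280⌉ = 2 paper rolls.
A packing using 2 paper rolls:
  roll 1: 130 + 110 + 40 = 280
  roll 2: 90 + 90 + 50 = 230
This matches the lower bound, so 2 is optimal.

2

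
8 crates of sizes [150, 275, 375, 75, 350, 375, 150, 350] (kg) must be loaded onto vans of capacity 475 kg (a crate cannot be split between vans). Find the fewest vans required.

Total = 375 + 375 + 350 + 350 + 275 + 150 + 150 + 75 = 2100 kg.
Lower bound: ⌈2100/475⌉ = 5 vans.
A packing using 6 vans:
  van 1: 375 + 75 = 450
  van 2: 375 = 375
  van 3: 350 = 350
  van 4: 350 = 350
  van 5: 275 + 150 = 425
  van 6: 150 = 150
No arrangement into 5 vans stays within capacity, so 6 is optimal.

6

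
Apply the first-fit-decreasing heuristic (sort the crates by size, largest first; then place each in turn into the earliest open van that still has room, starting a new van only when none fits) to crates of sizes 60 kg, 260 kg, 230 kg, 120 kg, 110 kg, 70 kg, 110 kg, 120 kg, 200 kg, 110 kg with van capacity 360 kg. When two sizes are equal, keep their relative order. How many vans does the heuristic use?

5

Sorted descending: 260, 230, 200, 120, 120, 110, 110, 110, 70, 60.
  260 → van 1 (new)  [load 260/360]
  230 → van 2 (new)  [load 230/360]
  200 → van 3 (new)  [load 200/360]
  120 → van 2  [load 350/360]
  120 → van 3  [load 320/360]
  110 → van 4 (new)  [load 110/360]
  110 → van 4  [load 220/360]
  110 → van 4  [load 330/360]
  70 → van 1  [load 330/360]
  60 → van 5 (new)  [load 60/360]
5 vans opened.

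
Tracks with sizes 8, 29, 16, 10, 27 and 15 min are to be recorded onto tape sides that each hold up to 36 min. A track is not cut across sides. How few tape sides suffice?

Total = 29 + 27 + 16 + 15 + 10 + 8 = 105 min.
Lower bound: ⌈105/36⌉ = 3 tape sides.
A packing using 4 tape sides:
  side 1: 29 = 29
  side 2: 27 + 8 = 35
  side 3: 16 + 15 = 31
  side 4: 10 = 10
No arrangement into 3 tape sides stays within capacity, so 4 is optimal.

4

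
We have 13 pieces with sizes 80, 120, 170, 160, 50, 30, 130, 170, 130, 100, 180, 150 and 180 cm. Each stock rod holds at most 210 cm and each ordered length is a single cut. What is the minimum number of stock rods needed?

10

Total = 180 + 180 + 170 + 170 + 160 + 150 + 130 + 130 + 120 + 100 + 80 + 50 + 30 = 1650 cm.
Lower bound: ⌈1650/210⌉ = 8 stock rods.
Also, 9 pieces each exceed 105 cm, and no two of those can share a stock rod, so at least 9 stock rods are needed.
A packing using 10 stock rods:
  stock rod 1: 180 + 30 = 210
  stock rod 2: 180 = 180
  stock rod 3: 170 = 170
  stock rod 4: 170 = 170
  stock rod 5: 160 + 50 = 210
  stock rod 6: 150 = 150
  stock rod 7: 130 + 80 = 210
  stock rod 8: 130 = 130
  stock rod 9: 120 = 120
  stock rod 10: 100 = 100
No arrangement into 9 stock rods stays within capacity, so 10 is optimal.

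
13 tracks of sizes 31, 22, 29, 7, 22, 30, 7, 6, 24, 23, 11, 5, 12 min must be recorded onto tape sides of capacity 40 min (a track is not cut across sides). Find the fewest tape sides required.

Total = 31 + 30 + 29 + 24 + 23 + 22 + 22 + 12 + 11 + 7 + 7 + 6 + 5 = 229 min.
Lower bound: ⌈229/40⌉ = 6 tape sides.
Also, 7 tracks each exceed 20 min, and no two of those can share a side, so at least 7 tape sides are needed.
A packing using 7 tape sides:
  side 1: 31 + 7 = 38
  side 2: 30 + 7 = 37
  side 3: 29 + 11 = 40
  side 4: 24 + 12 = 36
  side 5: 23 + 6 + 5 = 34
  side 6: 22 = 22
  side 7: 22 = 22
This matches the lower bound, so 7 is optimal.

7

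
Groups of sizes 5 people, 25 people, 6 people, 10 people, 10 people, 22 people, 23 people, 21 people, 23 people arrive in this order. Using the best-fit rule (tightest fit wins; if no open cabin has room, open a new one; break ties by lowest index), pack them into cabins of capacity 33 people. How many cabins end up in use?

  5 → cabin 1 (new)  [load 5/33]
  25 → cabin 1  [load 30/33]
  6 → cabin 2 (new)  [load 6/33]
  10 → cabin 2  [load 16/33]
  10 → cabin 2  [load 26/33]
  22 → cabin 3 (new)  [load 22/33]
  23 → cabin 4 (new)  [load 23/33]
  21 → cabin 5 (new)  [load 21/33]
  23 → cabin 6 (new)  [load 23/33]
6 cabins opened.

6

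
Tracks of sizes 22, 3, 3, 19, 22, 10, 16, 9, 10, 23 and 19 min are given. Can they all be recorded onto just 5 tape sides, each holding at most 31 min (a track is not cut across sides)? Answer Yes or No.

Total = 156 min; ⌈156/31⌉ = 6.
At least 6 tape sides are required, but only 5 are allowed.

No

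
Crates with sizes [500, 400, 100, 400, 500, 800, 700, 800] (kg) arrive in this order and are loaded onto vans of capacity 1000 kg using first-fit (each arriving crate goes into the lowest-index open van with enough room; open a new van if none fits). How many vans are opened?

  500 → van 1 (new)  [load 500/1000]
  400 → van 1  [load 900/1000]
  100 → van 1  [load 1000/1000]
  400 → van 2 (new)  [load 400/1000]
  500 → van 2  [load 900/1000]
  800 → van 3 (new)  [load 800/1000]
  700 → van 4 (new)  [load 700/1000]
  800 → van 5 (new)  [load 800/1000]
5 vans opened.

5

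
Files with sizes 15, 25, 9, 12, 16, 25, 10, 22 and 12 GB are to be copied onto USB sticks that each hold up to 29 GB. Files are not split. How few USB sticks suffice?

6

Total = 25 + 25 + 22 + 16 + 15 + 12 + 12 + 10 + 9 = 146 GB.
Lower bound: ⌈146/29⌉ = 6 USB sticks.
A packing using 6 USB sticks:
  USB stick 1: 25 = 25
  USB stick 2: 25 = 25
  USB stick 3: 22 = 22
  USB stick 4: 16 + 12 = 28
  USB stick 5: 15 + 12 = 27
  USB stick 6: 10 + 9 = 19
This matches the lower bound, so 6 is optimal.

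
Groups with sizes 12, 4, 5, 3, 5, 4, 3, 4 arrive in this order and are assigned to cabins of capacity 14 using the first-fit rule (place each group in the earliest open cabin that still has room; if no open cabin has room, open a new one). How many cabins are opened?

  12 → cabin 1 (new)  [load 12/14]
  4 → cabin 2 (new)  [load 4/14]
  5 → cabin 2  [load 9/14]
  3 → cabin 2  [load 12/14]
  5 → cabin 3 (new)  [load 5/14]
  4 → cabin 3  [load 9/14]
  3 → cabin 3  [load 12/14]
  4 → cabin 4 (new)  [load 4/14]
4 cabins opened.

4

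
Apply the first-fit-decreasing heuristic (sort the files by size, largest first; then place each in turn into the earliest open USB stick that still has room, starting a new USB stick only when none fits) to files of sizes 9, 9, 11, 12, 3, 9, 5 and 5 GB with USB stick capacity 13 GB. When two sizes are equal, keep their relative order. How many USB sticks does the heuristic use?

Sorted descending: 12, 11, 9, 9, 9, 5, 5, 3.
  12 → USB stick 1 (new)  [load 12/13]
  11 → USB stick 2 (new)  [load 11/13]
  9 → USB stick 3 (new)  [load 9/13]
  9 → USB stick 4 (new)  [load 9/13]
  9 → USB stick 5 (new)  [load 9/13]
  5 → USB stick 6 (new)  [load 5/13]
  5 → USB stick 6  [load 10/13]
  3 → USB stick 3  [load 12/13]
6 USB sticks opened.

6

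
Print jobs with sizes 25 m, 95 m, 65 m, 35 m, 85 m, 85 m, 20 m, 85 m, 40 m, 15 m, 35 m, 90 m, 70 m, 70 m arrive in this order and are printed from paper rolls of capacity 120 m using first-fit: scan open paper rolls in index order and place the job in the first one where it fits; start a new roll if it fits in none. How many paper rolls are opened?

  25 → roll 1 (new)  [load 25/120]
  95 → roll 1  [load 120/120]
  65 → roll 2 (new)  [load 65/120]
  35 → roll 2  [load 100/120]
  85 → roll 3 (new)  [load 85/120]
  85 → roll 4 (new)  [load 85/120]
  20 → roll 2  [load 120/120]
  85 → roll 5 (new)  [load 85/120]
  40 → roll 6 (new)  [load 40/120]
  15 → roll 3  [load 100/120]
  35 → roll 4  [load 120/120]
  90 → roll 7 (new)  [load 90/120]
  70 → roll 6  [load 110/120]
  70 → roll 8 (new)  [load 70/120]
8 paper rolls opened.

8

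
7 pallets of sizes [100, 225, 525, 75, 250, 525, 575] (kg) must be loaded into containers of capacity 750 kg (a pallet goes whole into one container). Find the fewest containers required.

Total = 575 + 525 + 525 + 250 + 225 + 100 + 75 = 2275 kg.
Lower bound: ⌈2275/750⌉ = 4 containers.
A packing using 4 containers:
  container 1: 575 + 100 + 75 = 750
  container 2: 525 + 225 = 750
  container 3: 525 = 525
  container 4: 250 = 250
This matches the lower bound, so 4 is optimal.

4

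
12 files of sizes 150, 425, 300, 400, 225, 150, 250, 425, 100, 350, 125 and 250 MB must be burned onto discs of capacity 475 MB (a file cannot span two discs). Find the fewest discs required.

Total = 425 + 425 + 400 + 350 + 300 + 250 + 250 + 225 + 150 + 150 + 125 + 100 = 3150 MB.
Lower bound: ⌈3150/475⌉ = 7 discs.
A packing using 8 discs:
  disc 1: 425 = 425
  disc 2: 425 = 425
  disc 3: 400 = 400
  disc 4: 350 + 125 = 475
  disc 5: 300 + 150 = 450
  disc 6: 250 + 225 = 475
  disc 7: 250 + 150 = 400
  disc 8: 100 = 100
No arrangement into 7 discs stays within capacity, so 8 is optimal.

8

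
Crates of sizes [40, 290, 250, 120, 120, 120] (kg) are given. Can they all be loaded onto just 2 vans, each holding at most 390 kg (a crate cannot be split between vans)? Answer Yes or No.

Total = 940 kg; ⌈940/390⌉ = 3.
At least 3 vans are required, but only 2 are allowed.

No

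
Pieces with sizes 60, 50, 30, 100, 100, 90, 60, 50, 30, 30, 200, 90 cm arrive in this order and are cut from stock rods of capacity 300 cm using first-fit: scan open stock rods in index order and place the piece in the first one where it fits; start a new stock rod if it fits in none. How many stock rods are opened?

  60 → stock rod 1 (new)  [load 60/300]
  50 → stock rod 1  [load 110/300]
  30 → stock rod 1  [load 140/300]
  100 → stock rod 1  [load 240/300]
  100 → stock rod 2 (new)  [load 100/300]
  90 → stock rod 2  [load 190/300]
  60 → stock rod 1  [load 300/300]
  50 → stock rod 2  [load 240/300]
  30 → stock rod 2  [load 270/300]
  30 → stock rod 2  [load 300/300]
  200 → stock rod 3 (new)  [load 200/300]
  90 → stock rod 3  [load 290/300]
3 stock rods opened.

3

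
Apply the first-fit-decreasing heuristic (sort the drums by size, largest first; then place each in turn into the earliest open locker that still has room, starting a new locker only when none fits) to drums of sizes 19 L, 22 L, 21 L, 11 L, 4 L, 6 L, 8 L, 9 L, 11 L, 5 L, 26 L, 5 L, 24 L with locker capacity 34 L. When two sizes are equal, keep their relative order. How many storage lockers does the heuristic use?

Sorted descending: 26, 24, 22, 21, 19, 11, 11, 9, 8, 6, 5, 5, 4.
  26 → locker 1 (new)  [load 26/34]
  24 → locker 2 (new)  [load 24/34]
  22 → locker 3 (new)  [load 22/34]
  21 → locker 4 (new)  [load 21/34]
  19 → locker 5 (new)  [load 19/34]
  11 → locker 3  [load 33/34]
  11 → locker 4  [load 32/34]
  9 → locker 2  [load 33/34]
  8 → locker 1  [load 34/34]
  6 → locker 5  [load 25/34]
  5 → locker 5  [load 30/34]
  5 → locker 6 (new)  [load 5/34]
  4 → locker 5  [load 34/34]
6 storage lockers opened.

6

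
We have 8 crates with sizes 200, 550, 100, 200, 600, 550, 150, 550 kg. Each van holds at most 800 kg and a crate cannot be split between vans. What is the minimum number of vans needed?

4

Total = 600 + 550 + 550 + 550 + 200 + 200 + 150 + 100 = 2900 kg.
Lower bound: ⌈2900/800⌉ = 4 vans.
A packing using 4 vans:
  van 1: 600 + 200 = 800
  van 2: 550 + 200 = 750
  van 3: 550 + 150 + 100 = 800
  van 4: 550 = 550
This matches the lower bound, so 4 is optimal.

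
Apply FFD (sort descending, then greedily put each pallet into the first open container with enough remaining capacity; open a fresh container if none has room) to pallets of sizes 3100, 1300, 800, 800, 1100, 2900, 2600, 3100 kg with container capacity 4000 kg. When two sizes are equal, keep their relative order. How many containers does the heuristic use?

Sorted descending: 3100, 3100, 2900, 2600, 1300, 1100, 800, 800.
  3100 → container 1 (new)  [load 3100/4000]
  3100 → container 2 (new)  [load 3100/4000]
  2900 → container 3 (new)  [load 2900/4000]
  2600 → container 4 (new)  [load 2600/4000]
  1300 → container 4  [load 3900/4000]
  1100 → container 3  [load 4000/4000]
  800 → container 1  [load 3900/4000]
  800 → container 2  [load 3900/4000]
4 containers opened.

4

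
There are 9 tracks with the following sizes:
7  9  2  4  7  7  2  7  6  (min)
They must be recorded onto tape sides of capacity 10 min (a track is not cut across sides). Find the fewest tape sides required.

Total = 9 + 7 + 7 + 7 + 7 + 6 + 4 + 2 + 2 = 51 min.
Lower bound: ⌈51/10⌉ = 6 tape sides.
A packing using 6 tape sides:
  side 1: 9 = 9
  side 2: 7 + 2 = 9
  side 3: 7 + 2 = 9
  side 4: 7 = 7
  side 5: 7 = 7
  side 6: 6 + 4 = 10
This matches the lower bound, so 6 is optimal.

6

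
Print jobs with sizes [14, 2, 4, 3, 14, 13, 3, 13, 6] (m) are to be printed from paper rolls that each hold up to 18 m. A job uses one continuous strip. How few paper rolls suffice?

Total = 14 + 14 + 13 + 13 + 6 + 4 + 3 + 3 + 2 = 72 m.
Lower bound: ⌈72/18⌉ = 4 paper rolls.
A packing using 5 paper rolls:
  roll 1: 14 + 4 = 18
  roll 2: 14 + 3 = 17
  roll 3: 13 + 3 + 2 = 18
  roll 4: 13 = 13
  roll 5: 6 = 6
No arrangement into 4 paper rolls stays within capacity, so 5 is optimal.

5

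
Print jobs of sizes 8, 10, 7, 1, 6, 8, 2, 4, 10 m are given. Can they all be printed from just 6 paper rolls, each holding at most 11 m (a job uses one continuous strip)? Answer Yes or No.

Yes

A valid assignment using 6 paper rolls:
  roll 1: 10 + 1 = 11
  roll 2: 10 = 10
  roll 3: 8 + 2 = 10
  roll 4: 8 = 8
  roll 5: 7 + 4 = 11
  roll 6: 6 = 6
Every load is within 11 m, so 6 paper rolls suffice.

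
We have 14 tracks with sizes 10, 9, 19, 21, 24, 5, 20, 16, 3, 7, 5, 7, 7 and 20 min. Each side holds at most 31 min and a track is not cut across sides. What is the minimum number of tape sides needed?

Total = 24 + 21 + 20 + 20 + 19 + 16 + 10 + 9 + 7 + 7 + 7 + 5 + 5 + 3 = 173 min.
Lower bound: ⌈173/31⌉ = 6 tape sides.
A packing using 6 tape sides:
  side 1: 24 + 7 = 31
  side 2: 21 + 10 = 31
  side 3: 20 + 9 = 29
  side 4: 20 + 7 + 3 = 30
  side 5: 19 + 7 + 5 = 31
  side 6: 16 + 5 = 21
This matches the lower bound, so 6 is optimal.

6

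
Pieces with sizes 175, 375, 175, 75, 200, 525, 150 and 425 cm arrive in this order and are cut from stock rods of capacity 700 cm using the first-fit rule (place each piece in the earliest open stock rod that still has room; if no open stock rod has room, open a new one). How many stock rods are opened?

4

  175 → stock rod 1 (new)  [load 175/700]
  375 → stock rod 1  [load 550/700]
  175 → stock rod 2 (new)  [load 175/700]
  75 → stock rod 1  [load 625/700]
  200 → stock rod 2  [load 375/700]
  525 → stock rod 3 (new)  [load 525/700]
  150 → stock rod 2  [load 525/700]
  425 → stock rod 4 (new)  [load 425/700]
4 stock rods opened.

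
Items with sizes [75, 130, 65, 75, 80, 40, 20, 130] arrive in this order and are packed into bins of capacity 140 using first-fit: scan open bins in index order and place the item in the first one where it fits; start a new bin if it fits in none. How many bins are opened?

5

  75 → bin 1 (new)  [load 75/140]
  130 → bin 2 (new)  [load 130/140]
  65 → bin 1  [load 140/140]
  75 → bin 3 (new)  [load 75/140]
  80 → bin 4 (new)  [load 80/140]
  40 → bin 3  [load 115/140]
  20 → bin 3  [load 135/140]
  130 → bin 5 (new)  [load 130/140]
5 bins opened.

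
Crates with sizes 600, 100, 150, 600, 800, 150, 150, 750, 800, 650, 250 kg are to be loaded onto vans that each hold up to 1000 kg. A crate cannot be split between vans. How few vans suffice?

Total = 800 + 800 + 750 + 650 + 600 + 600 + 250 + 150 + 150 + 150 + 100 = 5000 kg.
Lower bound: ⌈5000/1000⌉ = 5 vans.
Also, 6 crates each exceed 500 kg, and no two of those can share a van, so at least 6 vans are needed.
A packing using 6 vans:
  van 1: 800 + 150 = 950
  van 2: 800 + 150 = 950
  van 3: 750 + 250 = 1000
  van 4: 650 + 150 + 100 = 900
  van 5: 600 = 600
  van 6: 600 = 600
This matches the lower bound, so 6 is optimal.

6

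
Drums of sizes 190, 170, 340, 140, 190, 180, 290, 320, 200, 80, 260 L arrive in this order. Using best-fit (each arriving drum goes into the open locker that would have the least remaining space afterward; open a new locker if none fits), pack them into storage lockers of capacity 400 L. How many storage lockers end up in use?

  190 → locker 1 (new)  [load 190/400]
  170 → locker 1  [load 360/400]
  340 → locker 2 (new)  [load 340/400]
  140 → locker 3 (new)  [load 140/400]
  190 → locker 3  [load 330/400]
  180 → locker 4 (new)  [load 180/400]
  290 → locker 5 (new)  [load 290/400]
  320 → locker 6 (new)  [load 320/400]
  200 → locker 4  [load 380/400]
  80 → locker 6  [load 400/400]
  260 → locker 7 (new)  [load 260/400]
7 storage lockers opened.

7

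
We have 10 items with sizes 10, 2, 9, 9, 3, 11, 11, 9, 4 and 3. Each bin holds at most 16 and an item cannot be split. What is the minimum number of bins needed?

6

Total = 11 + 11 + 10 + 9 + 9 + 9 + 4 + 3 + 3 + 2 = 71.
Lower bound: ⌈71/16⌉ = 5 bins.
Also, 6 items each exceed 8, and no two of those can share a bin, so at least 6 bins are needed.
A packing using 6 bins:
  bin 1: 11 + 4 = 15
  bin 2: 11 + 3 + 2 = 16
  bin 3: 10 + 3 = 13
  bin 4: 9 = 9
  bin 5: 9 = 9
  bin 6: 9 = 9
This matches the lower bound, so 6 is optimal.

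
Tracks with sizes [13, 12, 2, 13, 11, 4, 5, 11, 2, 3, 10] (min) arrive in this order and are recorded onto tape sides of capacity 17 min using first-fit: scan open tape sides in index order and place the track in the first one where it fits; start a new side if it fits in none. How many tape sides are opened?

  13 → side 1 (new)  [load 13/17]
  12 → side 2 (new)  [load 12/17]
  2 → side 1  [load 15/17]
  13 → side 3 (new)  [load 13/17]
  11 → side 4 (new)  [load 11/17]
  4 → side 2  [load 16/17]
  5 → side 4  [load 16/17]
  11 → side 5 (new)  [load 11/17]
  2 → side 1  [load 17/17]
  3 → side 3  [load 16/17]
  10 → side 6 (new)  [load 10/17]
6 tape sides opened.

6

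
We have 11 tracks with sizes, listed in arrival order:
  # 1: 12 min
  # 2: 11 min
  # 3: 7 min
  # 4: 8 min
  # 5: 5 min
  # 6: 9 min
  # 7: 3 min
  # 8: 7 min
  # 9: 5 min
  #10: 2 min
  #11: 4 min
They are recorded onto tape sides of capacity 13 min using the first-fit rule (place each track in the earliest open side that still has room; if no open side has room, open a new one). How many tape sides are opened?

6

  12 → side 1 (new)  [load 12/13]
  11 → side 2 (new)  [load 11/13]
  7 → side 3 (new)  [load 7/13]
  8 → side 4 (new)  [load 8/13]
  5 → side 3  [load 12/13]
  9 → side 5 (new)  [load 9/13]
  3 → side 4  [load 11/13]
  7 → side 6 (new)  [load 7/13]
  5 → side 6  [load 12/13]
  2 → side 2  [load 13/13]
  4 → side 5  [load 13/13]
6 tape sides opened.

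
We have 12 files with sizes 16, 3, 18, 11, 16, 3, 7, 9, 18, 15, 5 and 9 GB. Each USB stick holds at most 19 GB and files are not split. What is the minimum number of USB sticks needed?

8

Total = 18 + 18 + 16 + 16 + 15 + 11 + 9 + 9 + 7 + 5 + 3 + 3 = 130 GB.
Lower bound: ⌈130/19⌉ = 7 USB sticks.
A packing using 8 USB sticks:
  USB stick 1: 18 = 18
  USB stick 2: 18 = 18
  USB stick 3: 16 + 3 = 19
  USB stick 4: 16 + 3 = 19
  USB stick 5: 15 = 15
  USB stick 6: 11 + 7 = 18
  USB stick 7: 9 + 9 = 18
  USB stick 8: 5 = 5
No arrangement into 7 USB sticks stays within capacity, so 8 is optimal.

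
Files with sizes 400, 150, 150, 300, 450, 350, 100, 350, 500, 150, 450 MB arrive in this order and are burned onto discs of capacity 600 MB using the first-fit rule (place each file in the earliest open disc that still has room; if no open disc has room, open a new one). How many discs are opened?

7

  400 → disc 1 (new)  [load 400/600]
  150 → disc 1  [load 550/600]
  150 → disc 2 (new)  [load 150/600]
  300 → disc 2  [load 450/600]
  450 → disc 3 (new)  [load 450/600]
  350 → disc 4 (new)  [load 350/600]
  100 → disc 2  [load 550/600]
  350 → disc 5 (new)  [load 350/600]
  500 → disc 6 (new)  [load 500/600]
  150 → disc 3  [load 600/600]
  450 → disc 7 (new)  [load 450/600]
7 discs opened.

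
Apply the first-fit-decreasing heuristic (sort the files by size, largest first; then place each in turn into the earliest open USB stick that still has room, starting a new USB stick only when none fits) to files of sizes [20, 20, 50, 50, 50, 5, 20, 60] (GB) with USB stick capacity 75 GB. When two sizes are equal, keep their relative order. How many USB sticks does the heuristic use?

Sorted descending: 60, 50, 50, 50, 20, 20, 20, 5.
  60 → USB stick 1 (new)  [load 60/75]
  50 → USB stick 2 (new)  [load 50/75]
  50 → USB stick 3 (new)  [load 50/75]
  50 → USB stick 4 (new)  [load 50/75]
  20 → USB stick 2  [load 70/75]
  20 → USB stick 3  [load 70/75]
  20 → USB stick 4  [load 70/75]
  5 → USB stick 1  [load 65/75]
4 USB sticks opened.

4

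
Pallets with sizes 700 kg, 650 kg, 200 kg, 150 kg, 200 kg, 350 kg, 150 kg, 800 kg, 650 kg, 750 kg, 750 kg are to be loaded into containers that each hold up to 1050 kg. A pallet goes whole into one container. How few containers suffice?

6

Total = 800 + 750 + 750 + 700 + 650 + 650 + 350 + 200 + 200 + 150 + 150 = 5350 kg.
Lower bound: ⌈5350/1050⌉ = 6 containers.
A packing using 6 containers:
  container 1: 800 + 200 = 1000
  container 2: 750 + 200 = 950
  container 3: 750 + 150 + 150 = 1050
  container 4: 700 + 350 = 1050
  container 5: 650 = 650
  container 6: 650 = 650
This matches the lower bound, so 6 is optimal.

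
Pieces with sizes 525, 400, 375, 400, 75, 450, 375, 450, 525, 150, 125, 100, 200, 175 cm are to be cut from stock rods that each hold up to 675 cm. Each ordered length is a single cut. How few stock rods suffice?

Total = 525 + 525 + 450 + 450 + 400 + 400 + 375 + 375 + 200 + 175 + 150 + 125 + 100 + 75 = 4325 cm.
Lower bound: ⌈4325/675⌉ = 7 stock rods.
Also, 8 pieces each exceed 675/2 cm, and no two of those can share a stock rod, so at least 8 stock rods are needed.
A packing using 8 stock rods:
  stock rod 1: 525 + 150 = 675
  stock rod 2: 525 + 125 = 650
  stock rod 3: 450 + 200 = 650
  stock rod 4: 450 + 175 = 625
  stock rod 5: 400 + 100 + 75 = 575
  stock rod 6: 400 = 400
  stock rod 7: 375 = 375
  stock rod 8: 375 = 375
This matches the lower bound, so 8 is optimal.

8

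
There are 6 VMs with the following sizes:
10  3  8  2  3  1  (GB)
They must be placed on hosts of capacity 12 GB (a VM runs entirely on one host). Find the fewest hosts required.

Total = 10 + 8 + 3 + 3 + 2 + 1 = 27 GB.
Lower bound: ⌈27/12⌉ = 3 hosts.
A packing using 3 hosts:
  host 1: 10 + 2 = 12
  host 2: 8 + 3 + 1 = 12
  host 3: 3 = 3
This matches the lower bound, so 3 is optimal.

3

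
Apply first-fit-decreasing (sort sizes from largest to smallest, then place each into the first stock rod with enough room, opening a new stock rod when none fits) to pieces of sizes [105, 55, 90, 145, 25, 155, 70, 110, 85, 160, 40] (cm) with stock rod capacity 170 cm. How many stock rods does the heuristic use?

7

Sorted descending: 160, 155, 145, 110, 105, 90, 85, 70, 55, 40, 25.
  160 → stock rod 1 (new)  [load 160/170]
  155 → stock rod 2 (new)  [load 155/170]
  145 → stock rod 3 (new)  [load 145/170]
  110 → stock rod 4 (new)  [load 110/170]
  105 → stock rod 5 (new)  [load 105/170]
  90 → stock rod 6 (new)  [load 90/170]
  85 → stock rod 7 (new)  [load 85/170]
  70 → stock rod 6  [load 160/170]
  55 → stock rod 4  [load 165/170]
  40 → stock rod 5  [load 145/170]
  25 → stock rod 3  [load 170/170]
7 stock rods opened.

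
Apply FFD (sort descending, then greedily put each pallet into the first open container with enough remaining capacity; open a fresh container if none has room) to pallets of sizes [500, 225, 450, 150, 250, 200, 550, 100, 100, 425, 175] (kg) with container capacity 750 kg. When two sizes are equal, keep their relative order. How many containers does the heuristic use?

Sorted descending: 550, 500, 450, 425, 250, 225, 200, 175, 150, 100, 100.
  550 → container 1 (new)  [load 550/750]
  500 → container 2 (new)  [load 500/750]
  450 → container 3 (new)  [load 450/750]
  425 → container 4 (new)  [load 425/750]
  250 → container 2  [load 750/750]
  225 → container 3  [load 675/750]
  200 → container 1  [load 750/750]
  175 → container 4  [load 600/750]
  150 → container 4  [load 750/750]
  100 → container 5 (new)  [load 100/750]
  100 → container 5  [load 200/750]
5 containers opened.

5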